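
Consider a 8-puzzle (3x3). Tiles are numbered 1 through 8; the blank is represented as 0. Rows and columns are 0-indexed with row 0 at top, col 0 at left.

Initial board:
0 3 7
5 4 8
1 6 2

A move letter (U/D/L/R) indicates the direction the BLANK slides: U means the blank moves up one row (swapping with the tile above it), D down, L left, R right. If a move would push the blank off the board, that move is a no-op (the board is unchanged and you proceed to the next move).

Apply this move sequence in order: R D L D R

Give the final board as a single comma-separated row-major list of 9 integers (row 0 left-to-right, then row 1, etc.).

After move 1 (R):
3 0 7
5 4 8
1 6 2

After move 2 (D):
3 4 7
5 0 8
1 6 2

After move 3 (L):
3 4 7
0 5 8
1 6 2

After move 4 (D):
3 4 7
1 5 8
0 6 2

After move 5 (R):
3 4 7
1 5 8
6 0 2

Answer: 3, 4, 7, 1, 5, 8, 6, 0, 2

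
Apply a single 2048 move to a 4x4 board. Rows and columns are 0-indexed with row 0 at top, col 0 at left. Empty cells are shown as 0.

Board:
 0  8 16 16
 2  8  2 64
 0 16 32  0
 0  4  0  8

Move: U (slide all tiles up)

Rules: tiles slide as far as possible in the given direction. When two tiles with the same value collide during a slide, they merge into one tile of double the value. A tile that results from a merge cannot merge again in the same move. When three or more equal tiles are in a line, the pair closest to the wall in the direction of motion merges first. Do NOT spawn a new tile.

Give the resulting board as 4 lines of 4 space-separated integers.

Answer:  2 16 16 16
 0 16  2 64
 0  4 32  8
 0  0  0  0

Derivation:
Slide up:
col 0: [0, 2, 0, 0] -> [2, 0, 0, 0]
col 1: [8, 8, 16, 4] -> [16, 16, 4, 0]
col 2: [16, 2, 32, 0] -> [16, 2, 32, 0]
col 3: [16, 64, 0, 8] -> [16, 64, 8, 0]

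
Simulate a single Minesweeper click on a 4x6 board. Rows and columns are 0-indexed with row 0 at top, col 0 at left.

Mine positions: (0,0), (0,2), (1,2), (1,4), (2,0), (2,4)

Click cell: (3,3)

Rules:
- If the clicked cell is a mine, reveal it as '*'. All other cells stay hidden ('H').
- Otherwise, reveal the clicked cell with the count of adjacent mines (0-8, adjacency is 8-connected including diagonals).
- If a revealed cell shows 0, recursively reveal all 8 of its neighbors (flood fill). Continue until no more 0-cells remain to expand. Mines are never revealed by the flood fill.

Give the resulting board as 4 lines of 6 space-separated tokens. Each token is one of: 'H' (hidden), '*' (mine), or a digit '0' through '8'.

H H H H H H
H H H H H H
H H H H H H
H H H 1 H H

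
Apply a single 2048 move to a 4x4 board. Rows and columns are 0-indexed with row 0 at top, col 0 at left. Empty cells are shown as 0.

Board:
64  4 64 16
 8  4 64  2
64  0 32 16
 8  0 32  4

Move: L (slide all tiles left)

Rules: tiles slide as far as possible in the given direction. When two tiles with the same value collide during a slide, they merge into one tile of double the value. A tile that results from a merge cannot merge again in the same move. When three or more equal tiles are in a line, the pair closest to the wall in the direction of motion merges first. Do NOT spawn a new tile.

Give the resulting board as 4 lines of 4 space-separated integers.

Slide left:
row 0: [64, 4, 64, 16] -> [64, 4, 64, 16]
row 1: [8, 4, 64, 2] -> [8, 4, 64, 2]
row 2: [64, 0, 32, 16] -> [64, 32, 16, 0]
row 3: [8, 0, 32, 4] -> [8, 32, 4, 0]

Answer: 64  4 64 16
 8  4 64  2
64 32 16  0
 8 32  4  0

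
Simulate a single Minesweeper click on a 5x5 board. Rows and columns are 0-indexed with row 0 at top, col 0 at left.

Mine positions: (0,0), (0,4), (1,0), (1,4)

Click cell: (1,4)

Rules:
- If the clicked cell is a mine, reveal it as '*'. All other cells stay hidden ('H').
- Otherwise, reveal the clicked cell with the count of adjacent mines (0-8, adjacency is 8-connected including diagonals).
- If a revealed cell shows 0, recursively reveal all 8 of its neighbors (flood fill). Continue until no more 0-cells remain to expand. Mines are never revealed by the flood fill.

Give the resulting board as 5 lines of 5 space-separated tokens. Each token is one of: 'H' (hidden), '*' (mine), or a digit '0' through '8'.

H H H H H
H H H H *
H H H H H
H H H H H
H H H H H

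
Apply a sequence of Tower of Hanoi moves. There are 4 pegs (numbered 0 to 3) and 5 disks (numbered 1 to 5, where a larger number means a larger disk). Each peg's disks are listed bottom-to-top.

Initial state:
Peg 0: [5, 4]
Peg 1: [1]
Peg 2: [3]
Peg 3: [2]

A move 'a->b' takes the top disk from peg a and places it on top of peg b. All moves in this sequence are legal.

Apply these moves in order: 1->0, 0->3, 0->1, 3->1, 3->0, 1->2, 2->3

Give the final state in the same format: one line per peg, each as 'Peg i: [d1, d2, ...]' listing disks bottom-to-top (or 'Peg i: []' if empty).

Answer: Peg 0: [5, 2]
Peg 1: [4]
Peg 2: [3]
Peg 3: [1]

Derivation:
After move 1 (1->0):
Peg 0: [5, 4, 1]
Peg 1: []
Peg 2: [3]
Peg 3: [2]

After move 2 (0->3):
Peg 0: [5, 4]
Peg 1: []
Peg 2: [3]
Peg 3: [2, 1]

After move 3 (0->1):
Peg 0: [5]
Peg 1: [4]
Peg 2: [3]
Peg 3: [2, 1]

After move 4 (3->1):
Peg 0: [5]
Peg 1: [4, 1]
Peg 2: [3]
Peg 3: [2]

After move 5 (3->0):
Peg 0: [5, 2]
Peg 1: [4, 1]
Peg 2: [3]
Peg 3: []

After move 6 (1->2):
Peg 0: [5, 2]
Peg 1: [4]
Peg 2: [3, 1]
Peg 3: []

After move 7 (2->3):
Peg 0: [5, 2]
Peg 1: [4]
Peg 2: [3]
Peg 3: [1]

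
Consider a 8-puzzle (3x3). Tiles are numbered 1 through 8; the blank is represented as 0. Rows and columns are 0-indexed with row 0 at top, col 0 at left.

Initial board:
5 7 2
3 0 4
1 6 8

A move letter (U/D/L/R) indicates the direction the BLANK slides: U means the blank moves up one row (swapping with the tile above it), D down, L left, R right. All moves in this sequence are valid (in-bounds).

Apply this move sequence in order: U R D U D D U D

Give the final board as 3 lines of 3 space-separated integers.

Answer: 5 2 4
3 7 8
1 6 0

Derivation:
After move 1 (U):
5 0 2
3 7 4
1 6 8

After move 2 (R):
5 2 0
3 7 4
1 6 8

After move 3 (D):
5 2 4
3 7 0
1 6 8

After move 4 (U):
5 2 0
3 7 4
1 6 8

After move 5 (D):
5 2 4
3 7 0
1 6 8

After move 6 (D):
5 2 4
3 7 8
1 6 0

After move 7 (U):
5 2 4
3 7 0
1 6 8

After move 8 (D):
5 2 4
3 7 8
1 6 0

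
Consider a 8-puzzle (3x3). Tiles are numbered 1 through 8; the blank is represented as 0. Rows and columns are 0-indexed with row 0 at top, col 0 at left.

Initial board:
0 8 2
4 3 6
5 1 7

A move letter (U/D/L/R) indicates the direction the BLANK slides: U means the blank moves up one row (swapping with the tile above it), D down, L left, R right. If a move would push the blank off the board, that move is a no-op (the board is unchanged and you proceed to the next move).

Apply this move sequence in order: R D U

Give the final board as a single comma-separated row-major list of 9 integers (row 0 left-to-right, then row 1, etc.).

Answer: 8, 0, 2, 4, 3, 6, 5, 1, 7

Derivation:
After move 1 (R):
8 0 2
4 3 6
5 1 7

After move 2 (D):
8 3 2
4 0 6
5 1 7

After move 3 (U):
8 0 2
4 3 6
5 1 7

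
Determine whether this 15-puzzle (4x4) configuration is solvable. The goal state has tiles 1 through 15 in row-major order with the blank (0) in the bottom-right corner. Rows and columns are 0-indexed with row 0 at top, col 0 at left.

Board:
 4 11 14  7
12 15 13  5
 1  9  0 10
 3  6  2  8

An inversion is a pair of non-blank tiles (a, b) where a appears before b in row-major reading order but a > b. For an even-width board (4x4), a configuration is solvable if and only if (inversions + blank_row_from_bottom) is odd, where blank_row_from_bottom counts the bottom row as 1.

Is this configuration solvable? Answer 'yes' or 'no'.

Answer: no

Derivation:
Inversions: 66
Blank is in row 2 (0-indexed from top), which is row 2 counting from the bottom (bottom = 1).
66 + 2 = 68, which is even, so the puzzle is not solvable.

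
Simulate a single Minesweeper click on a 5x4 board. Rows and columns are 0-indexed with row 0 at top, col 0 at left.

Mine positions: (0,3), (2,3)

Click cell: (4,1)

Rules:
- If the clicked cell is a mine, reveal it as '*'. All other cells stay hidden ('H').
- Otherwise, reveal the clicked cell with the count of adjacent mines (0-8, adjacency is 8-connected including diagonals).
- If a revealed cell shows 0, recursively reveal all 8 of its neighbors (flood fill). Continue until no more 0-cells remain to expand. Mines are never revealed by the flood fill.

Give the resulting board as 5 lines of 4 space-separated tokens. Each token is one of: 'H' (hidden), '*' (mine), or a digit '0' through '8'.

0 0 1 H
0 0 2 H
0 0 1 H
0 0 1 1
0 0 0 0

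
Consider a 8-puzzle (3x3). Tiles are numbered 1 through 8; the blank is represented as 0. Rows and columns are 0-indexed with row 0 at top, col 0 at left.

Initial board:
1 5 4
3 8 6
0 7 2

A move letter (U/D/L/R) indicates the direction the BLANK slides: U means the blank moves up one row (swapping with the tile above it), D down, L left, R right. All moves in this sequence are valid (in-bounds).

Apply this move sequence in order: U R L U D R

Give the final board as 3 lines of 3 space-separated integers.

Answer: 1 5 4
8 0 6
3 7 2

Derivation:
After move 1 (U):
1 5 4
0 8 6
3 7 2

After move 2 (R):
1 5 4
8 0 6
3 7 2

After move 3 (L):
1 5 4
0 8 6
3 7 2

After move 4 (U):
0 5 4
1 8 6
3 7 2

After move 5 (D):
1 5 4
0 8 6
3 7 2

After move 6 (R):
1 5 4
8 0 6
3 7 2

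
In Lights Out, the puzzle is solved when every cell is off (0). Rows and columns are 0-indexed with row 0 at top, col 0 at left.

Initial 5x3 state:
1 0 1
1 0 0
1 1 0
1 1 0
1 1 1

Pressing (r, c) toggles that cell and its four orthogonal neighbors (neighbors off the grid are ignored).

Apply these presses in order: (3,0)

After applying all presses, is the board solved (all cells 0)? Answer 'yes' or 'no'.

After press 1 at (3,0):
1 0 1
1 0 0
0 1 0
0 0 0
0 1 1

Lights still on: 6

Answer: no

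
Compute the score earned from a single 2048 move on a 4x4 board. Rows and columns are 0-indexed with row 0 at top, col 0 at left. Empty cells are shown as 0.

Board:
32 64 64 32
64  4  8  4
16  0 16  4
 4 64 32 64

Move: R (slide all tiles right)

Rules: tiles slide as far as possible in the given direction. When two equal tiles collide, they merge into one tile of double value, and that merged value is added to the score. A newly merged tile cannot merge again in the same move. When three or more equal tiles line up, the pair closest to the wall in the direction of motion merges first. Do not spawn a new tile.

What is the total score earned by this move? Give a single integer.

Answer: 160

Derivation:
Slide right:
row 0: [32, 64, 64, 32] -> [0, 32, 128, 32]  score +128 (running 128)
row 1: [64, 4, 8, 4] -> [64, 4, 8, 4]  score +0 (running 128)
row 2: [16, 0, 16, 4] -> [0, 0, 32, 4]  score +32 (running 160)
row 3: [4, 64, 32, 64] -> [4, 64, 32, 64]  score +0 (running 160)
Board after move:
  0  32 128  32
 64   4   8   4
  0   0  32   4
  4  64  32  64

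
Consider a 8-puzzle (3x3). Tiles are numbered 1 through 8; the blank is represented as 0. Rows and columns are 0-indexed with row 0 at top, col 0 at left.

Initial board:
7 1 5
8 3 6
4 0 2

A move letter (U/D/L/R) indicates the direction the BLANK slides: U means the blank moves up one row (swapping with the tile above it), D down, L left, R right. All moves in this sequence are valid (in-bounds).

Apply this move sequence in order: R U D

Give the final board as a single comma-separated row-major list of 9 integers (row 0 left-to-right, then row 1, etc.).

Answer: 7, 1, 5, 8, 3, 6, 4, 2, 0

Derivation:
After move 1 (R):
7 1 5
8 3 6
4 2 0

After move 2 (U):
7 1 5
8 3 0
4 2 6

After move 3 (D):
7 1 5
8 3 6
4 2 0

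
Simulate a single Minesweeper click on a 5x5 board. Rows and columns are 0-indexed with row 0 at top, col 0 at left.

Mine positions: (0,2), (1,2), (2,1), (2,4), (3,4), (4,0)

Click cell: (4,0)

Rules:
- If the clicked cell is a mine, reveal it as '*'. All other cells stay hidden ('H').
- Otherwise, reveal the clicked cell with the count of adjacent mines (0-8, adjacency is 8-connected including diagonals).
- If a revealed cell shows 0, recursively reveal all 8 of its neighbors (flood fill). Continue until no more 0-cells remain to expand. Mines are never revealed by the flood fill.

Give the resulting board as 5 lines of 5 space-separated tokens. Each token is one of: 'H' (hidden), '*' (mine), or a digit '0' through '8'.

H H H H H
H H H H H
H H H H H
H H H H H
* H H H H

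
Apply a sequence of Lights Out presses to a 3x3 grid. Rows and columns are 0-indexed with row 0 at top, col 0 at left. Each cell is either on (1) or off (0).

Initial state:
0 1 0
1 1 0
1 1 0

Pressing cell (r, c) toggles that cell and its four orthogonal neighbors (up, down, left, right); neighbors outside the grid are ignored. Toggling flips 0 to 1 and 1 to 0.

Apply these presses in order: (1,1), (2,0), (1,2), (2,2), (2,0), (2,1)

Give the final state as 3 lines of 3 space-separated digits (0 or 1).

Answer: 0 0 1
0 0 1
0 0 1

Derivation:
After press 1 at (1,1):
0 0 0
0 0 1
1 0 0

After press 2 at (2,0):
0 0 0
1 0 1
0 1 0

After press 3 at (1,2):
0 0 1
1 1 0
0 1 1

After press 4 at (2,2):
0 0 1
1 1 1
0 0 0

After press 5 at (2,0):
0 0 1
0 1 1
1 1 0

After press 6 at (2,1):
0 0 1
0 0 1
0 0 1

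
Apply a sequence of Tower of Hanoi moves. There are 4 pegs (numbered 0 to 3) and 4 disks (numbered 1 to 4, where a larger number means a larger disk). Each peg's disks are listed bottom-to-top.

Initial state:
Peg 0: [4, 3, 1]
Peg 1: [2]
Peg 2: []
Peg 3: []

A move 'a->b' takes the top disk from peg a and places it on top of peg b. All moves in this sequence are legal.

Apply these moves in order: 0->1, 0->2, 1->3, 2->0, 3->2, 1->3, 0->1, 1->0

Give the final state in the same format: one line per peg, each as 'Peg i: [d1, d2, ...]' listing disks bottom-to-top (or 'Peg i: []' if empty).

Answer: Peg 0: [4, 3]
Peg 1: []
Peg 2: [1]
Peg 3: [2]

Derivation:
After move 1 (0->1):
Peg 0: [4, 3]
Peg 1: [2, 1]
Peg 2: []
Peg 3: []

After move 2 (0->2):
Peg 0: [4]
Peg 1: [2, 1]
Peg 2: [3]
Peg 3: []

After move 3 (1->3):
Peg 0: [4]
Peg 1: [2]
Peg 2: [3]
Peg 3: [1]

After move 4 (2->0):
Peg 0: [4, 3]
Peg 1: [2]
Peg 2: []
Peg 3: [1]

After move 5 (3->2):
Peg 0: [4, 3]
Peg 1: [2]
Peg 2: [1]
Peg 3: []

After move 6 (1->3):
Peg 0: [4, 3]
Peg 1: []
Peg 2: [1]
Peg 3: [2]

After move 7 (0->1):
Peg 0: [4]
Peg 1: [3]
Peg 2: [1]
Peg 3: [2]

After move 8 (1->0):
Peg 0: [4, 3]
Peg 1: []
Peg 2: [1]
Peg 3: [2]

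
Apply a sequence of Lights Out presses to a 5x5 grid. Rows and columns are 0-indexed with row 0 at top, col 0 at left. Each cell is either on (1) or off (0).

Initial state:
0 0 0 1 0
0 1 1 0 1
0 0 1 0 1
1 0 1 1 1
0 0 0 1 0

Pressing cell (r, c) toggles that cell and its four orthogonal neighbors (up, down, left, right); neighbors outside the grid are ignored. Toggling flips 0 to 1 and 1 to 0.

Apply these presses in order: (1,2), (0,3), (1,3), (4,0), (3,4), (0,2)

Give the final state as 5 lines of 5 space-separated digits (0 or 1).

Answer: 0 1 1 0 1
0 0 0 1 0
0 0 0 1 0
0 0 1 0 0
1 1 0 1 1

Derivation:
After press 1 at (1,2):
0 0 1 1 0
0 0 0 1 1
0 0 0 0 1
1 0 1 1 1
0 0 0 1 0

After press 2 at (0,3):
0 0 0 0 1
0 0 0 0 1
0 0 0 0 1
1 0 1 1 1
0 0 0 1 0

After press 3 at (1,3):
0 0 0 1 1
0 0 1 1 0
0 0 0 1 1
1 0 1 1 1
0 0 0 1 0

After press 4 at (4,0):
0 0 0 1 1
0 0 1 1 0
0 0 0 1 1
0 0 1 1 1
1 1 0 1 0

After press 5 at (3,4):
0 0 0 1 1
0 0 1 1 0
0 0 0 1 0
0 0 1 0 0
1 1 0 1 1

After press 6 at (0,2):
0 1 1 0 1
0 0 0 1 0
0 0 0 1 0
0 0 1 0 0
1 1 0 1 1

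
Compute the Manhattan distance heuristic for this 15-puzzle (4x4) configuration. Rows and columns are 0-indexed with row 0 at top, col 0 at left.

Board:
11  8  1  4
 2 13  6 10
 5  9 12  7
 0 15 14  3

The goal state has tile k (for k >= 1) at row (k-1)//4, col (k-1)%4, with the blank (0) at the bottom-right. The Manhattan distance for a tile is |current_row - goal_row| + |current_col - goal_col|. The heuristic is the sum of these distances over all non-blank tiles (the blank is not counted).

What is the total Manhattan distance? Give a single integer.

Answer: 29

Derivation:
Tile 11: at (0,0), goal (2,2), distance |0-2|+|0-2| = 4
Tile 8: at (0,1), goal (1,3), distance |0-1|+|1-3| = 3
Tile 1: at (0,2), goal (0,0), distance |0-0|+|2-0| = 2
Tile 4: at (0,3), goal (0,3), distance |0-0|+|3-3| = 0
Tile 2: at (1,0), goal (0,1), distance |1-0|+|0-1| = 2
Tile 13: at (1,1), goal (3,0), distance |1-3|+|1-0| = 3
Tile 6: at (1,2), goal (1,1), distance |1-1|+|2-1| = 1
Tile 10: at (1,3), goal (2,1), distance |1-2|+|3-1| = 3
Tile 5: at (2,0), goal (1,0), distance |2-1|+|0-0| = 1
Tile 9: at (2,1), goal (2,0), distance |2-2|+|1-0| = 1
Tile 12: at (2,2), goal (2,3), distance |2-2|+|2-3| = 1
Tile 7: at (2,3), goal (1,2), distance |2-1|+|3-2| = 2
Tile 15: at (3,1), goal (3,2), distance |3-3|+|1-2| = 1
Tile 14: at (3,2), goal (3,1), distance |3-3|+|2-1| = 1
Tile 3: at (3,3), goal (0,2), distance |3-0|+|3-2| = 4
Sum: 4 + 3 + 2 + 0 + 2 + 3 + 1 + 3 + 1 + 1 + 1 + 2 + 1 + 1 + 4 = 29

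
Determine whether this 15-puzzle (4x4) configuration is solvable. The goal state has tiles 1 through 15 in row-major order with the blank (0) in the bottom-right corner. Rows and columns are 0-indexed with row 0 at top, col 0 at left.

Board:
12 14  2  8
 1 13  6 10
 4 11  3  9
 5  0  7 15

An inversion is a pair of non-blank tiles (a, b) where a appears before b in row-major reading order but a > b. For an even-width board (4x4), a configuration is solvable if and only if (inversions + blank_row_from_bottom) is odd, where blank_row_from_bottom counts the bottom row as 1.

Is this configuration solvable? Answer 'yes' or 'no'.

Answer: no

Derivation:
Inversions: 53
Blank is in row 3 (0-indexed from top), which is row 1 counting from the bottom (bottom = 1).
53 + 1 = 54, which is even, so the puzzle is not solvable.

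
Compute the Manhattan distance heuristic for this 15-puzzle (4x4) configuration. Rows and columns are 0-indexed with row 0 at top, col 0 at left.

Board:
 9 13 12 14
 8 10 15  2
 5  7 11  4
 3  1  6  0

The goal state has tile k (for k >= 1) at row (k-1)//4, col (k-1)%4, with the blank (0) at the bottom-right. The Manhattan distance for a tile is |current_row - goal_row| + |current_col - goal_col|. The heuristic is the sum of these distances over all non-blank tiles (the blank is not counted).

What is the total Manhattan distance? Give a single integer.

Answer: 40

Derivation:
Tile 9: (0,0)->(2,0) = 2
Tile 13: (0,1)->(3,0) = 4
Tile 12: (0,2)->(2,3) = 3
Tile 14: (0,3)->(3,1) = 5
Tile 8: (1,0)->(1,3) = 3
Tile 10: (1,1)->(2,1) = 1
Tile 15: (1,2)->(3,2) = 2
Tile 2: (1,3)->(0,1) = 3
Tile 5: (2,0)->(1,0) = 1
Tile 7: (2,1)->(1,2) = 2
Tile 11: (2,2)->(2,2) = 0
Tile 4: (2,3)->(0,3) = 2
Tile 3: (3,0)->(0,2) = 5
Tile 1: (3,1)->(0,0) = 4
Tile 6: (3,2)->(1,1) = 3
Sum: 2 + 4 + 3 + 5 + 3 + 1 + 2 + 3 + 1 + 2 + 0 + 2 + 5 + 4 + 3 = 40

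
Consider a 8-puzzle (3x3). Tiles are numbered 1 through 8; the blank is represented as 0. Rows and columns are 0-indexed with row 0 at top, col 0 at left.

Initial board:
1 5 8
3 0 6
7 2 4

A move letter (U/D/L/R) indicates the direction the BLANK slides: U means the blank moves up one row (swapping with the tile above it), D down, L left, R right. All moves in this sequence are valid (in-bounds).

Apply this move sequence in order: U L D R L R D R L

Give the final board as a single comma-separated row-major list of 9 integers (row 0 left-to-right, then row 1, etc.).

Answer: 3, 1, 8, 5, 2, 6, 7, 0, 4

Derivation:
After move 1 (U):
1 0 8
3 5 6
7 2 4

After move 2 (L):
0 1 8
3 5 6
7 2 4

After move 3 (D):
3 1 8
0 5 6
7 2 4

After move 4 (R):
3 1 8
5 0 6
7 2 4

After move 5 (L):
3 1 8
0 5 6
7 2 4

After move 6 (R):
3 1 8
5 0 6
7 2 4

After move 7 (D):
3 1 8
5 2 6
7 0 4

After move 8 (R):
3 1 8
5 2 6
7 4 0

After move 9 (L):
3 1 8
5 2 6
7 0 4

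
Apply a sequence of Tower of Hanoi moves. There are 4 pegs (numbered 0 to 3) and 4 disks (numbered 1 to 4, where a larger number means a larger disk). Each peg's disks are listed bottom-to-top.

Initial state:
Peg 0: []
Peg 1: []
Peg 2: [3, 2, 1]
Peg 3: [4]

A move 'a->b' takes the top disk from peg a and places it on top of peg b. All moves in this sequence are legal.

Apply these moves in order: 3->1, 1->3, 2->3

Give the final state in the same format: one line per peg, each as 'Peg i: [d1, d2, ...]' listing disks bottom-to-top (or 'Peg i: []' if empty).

After move 1 (3->1):
Peg 0: []
Peg 1: [4]
Peg 2: [3, 2, 1]
Peg 3: []

After move 2 (1->3):
Peg 0: []
Peg 1: []
Peg 2: [3, 2, 1]
Peg 3: [4]

After move 3 (2->3):
Peg 0: []
Peg 1: []
Peg 2: [3, 2]
Peg 3: [4, 1]

Answer: Peg 0: []
Peg 1: []
Peg 2: [3, 2]
Peg 3: [4, 1]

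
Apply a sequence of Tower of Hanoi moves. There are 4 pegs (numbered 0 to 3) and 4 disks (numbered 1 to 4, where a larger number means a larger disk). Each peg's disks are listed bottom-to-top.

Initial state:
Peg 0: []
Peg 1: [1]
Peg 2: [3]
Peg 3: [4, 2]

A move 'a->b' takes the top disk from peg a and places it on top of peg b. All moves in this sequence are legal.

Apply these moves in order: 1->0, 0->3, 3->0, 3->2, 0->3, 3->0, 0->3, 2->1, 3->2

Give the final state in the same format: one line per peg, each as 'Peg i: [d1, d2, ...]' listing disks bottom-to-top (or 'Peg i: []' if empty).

Answer: Peg 0: []
Peg 1: [2]
Peg 2: [3, 1]
Peg 3: [4]

Derivation:
After move 1 (1->0):
Peg 0: [1]
Peg 1: []
Peg 2: [3]
Peg 3: [4, 2]

After move 2 (0->3):
Peg 0: []
Peg 1: []
Peg 2: [3]
Peg 3: [4, 2, 1]

After move 3 (3->0):
Peg 0: [1]
Peg 1: []
Peg 2: [3]
Peg 3: [4, 2]

After move 4 (3->2):
Peg 0: [1]
Peg 1: []
Peg 2: [3, 2]
Peg 3: [4]

After move 5 (0->3):
Peg 0: []
Peg 1: []
Peg 2: [3, 2]
Peg 3: [4, 1]

After move 6 (3->0):
Peg 0: [1]
Peg 1: []
Peg 2: [3, 2]
Peg 3: [4]

After move 7 (0->3):
Peg 0: []
Peg 1: []
Peg 2: [3, 2]
Peg 3: [4, 1]

After move 8 (2->1):
Peg 0: []
Peg 1: [2]
Peg 2: [3]
Peg 3: [4, 1]

After move 9 (3->2):
Peg 0: []
Peg 1: [2]
Peg 2: [3, 1]
Peg 3: [4]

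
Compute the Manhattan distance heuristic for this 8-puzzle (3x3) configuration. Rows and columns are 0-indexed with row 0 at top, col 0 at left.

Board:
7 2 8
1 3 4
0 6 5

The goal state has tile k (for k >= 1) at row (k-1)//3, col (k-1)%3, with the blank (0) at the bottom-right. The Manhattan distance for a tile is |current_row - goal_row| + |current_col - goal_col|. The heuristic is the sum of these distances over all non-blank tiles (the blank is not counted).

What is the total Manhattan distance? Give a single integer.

Answer: 14

Derivation:
Tile 7: (0,0)->(2,0) = 2
Tile 2: (0,1)->(0,1) = 0
Tile 8: (0,2)->(2,1) = 3
Tile 1: (1,0)->(0,0) = 1
Tile 3: (1,1)->(0,2) = 2
Tile 4: (1,2)->(1,0) = 2
Tile 6: (2,1)->(1,2) = 2
Tile 5: (2,2)->(1,1) = 2
Sum: 2 + 0 + 3 + 1 + 2 + 2 + 2 + 2 = 14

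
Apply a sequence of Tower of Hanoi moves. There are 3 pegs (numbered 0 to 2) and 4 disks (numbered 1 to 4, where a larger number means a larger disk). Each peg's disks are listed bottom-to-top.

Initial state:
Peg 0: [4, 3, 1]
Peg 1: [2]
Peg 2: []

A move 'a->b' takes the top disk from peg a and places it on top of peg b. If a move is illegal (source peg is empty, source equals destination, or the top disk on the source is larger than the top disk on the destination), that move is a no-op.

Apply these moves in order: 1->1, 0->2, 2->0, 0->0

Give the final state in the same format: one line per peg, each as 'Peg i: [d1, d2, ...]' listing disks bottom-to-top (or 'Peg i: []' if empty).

After move 1 (1->1):
Peg 0: [4, 3, 1]
Peg 1: [2]
Peg 2: []

After move 2 (0->2):
Peg 0: [4, 3]
Peg 1: [2]
Peg 2: [1]

After move 3 (2->0):
Peg 0: [4, 3, 1]
Peg 1: [2]
Peg 2: []

After move 4 (0->0):
Peg 0: [4, 3, 1]
Peg 1: [2]
Peg 2: []

Answer: Peg 0: [4, 3, 1]
Peg 1: [2]
Peg 2: []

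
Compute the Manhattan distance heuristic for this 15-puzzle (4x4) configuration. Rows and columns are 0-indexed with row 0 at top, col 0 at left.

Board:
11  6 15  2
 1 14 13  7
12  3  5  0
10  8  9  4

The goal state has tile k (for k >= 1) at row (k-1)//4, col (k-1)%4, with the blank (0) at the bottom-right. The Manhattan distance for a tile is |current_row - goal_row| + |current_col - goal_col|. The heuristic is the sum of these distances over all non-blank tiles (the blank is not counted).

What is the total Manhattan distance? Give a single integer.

Tile 11: (0,0)->(2,2) = 4
Tile 6: (0,1)->(1,1) = 1
Tile 15: (0,2)->(3,2) = 3
Tile 2: (0,3)->(0,1) = 2
Tile 1: (1,0)->(0,0) = 1
Tile 14: (1,1)->(3,1) = 2
Tile 13: (1,2)->(3,0) = 4
Tile 7: (1,3)->(1,2) = 1
Tile 12: (2,0)->(2,3) = 3
Tile 3: (2,1)->(0,2) = 3
Tile 5: (2,2)->(1,0) = 3
Tile 10: (3,0)->(2,1) = 2
Tile 8: (3,1)->(1,3) = 4
Tile 9: (3,2)->(2,0) = 3
Tile 4: (3,3)->(0,3) = 3
Sum: 4 + 1 + 3 + 2 + 1 + 2 + 4 + 1 + 3 + 3 + 3 + 2 + 4 + 3 + 3 = 39

Answer: 39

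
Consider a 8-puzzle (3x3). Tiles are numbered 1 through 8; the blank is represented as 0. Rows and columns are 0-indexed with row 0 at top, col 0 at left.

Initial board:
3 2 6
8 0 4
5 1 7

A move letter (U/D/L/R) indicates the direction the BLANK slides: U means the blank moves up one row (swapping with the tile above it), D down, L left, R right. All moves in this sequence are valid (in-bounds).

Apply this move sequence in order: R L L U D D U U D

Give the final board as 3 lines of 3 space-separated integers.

After move 1 (R):
3 2 6
8 4 0
5 1 7

After move 2 (L):
3 2 6
8 0 4
5 1 7

After move 3 (L):
3 2 6
0 8 4
5 1 7

After move 4 (U):
0 2 6
3 8 4
5 1 7

After move 5 (D):
3 2 6
0 8 4
5 1 7

After move 6 (D):
3 2 6
5 8 4
0 1 7

After move 7 (U):
3 2 6
0 8 4
5 1 7

After move 8 (U):
0 2 6
3 8 4
5 1 7

After move 9 (D):
3 2 6
0 8 4
5 1 7

Answer: 3 2 6
0 8 4
5 1 7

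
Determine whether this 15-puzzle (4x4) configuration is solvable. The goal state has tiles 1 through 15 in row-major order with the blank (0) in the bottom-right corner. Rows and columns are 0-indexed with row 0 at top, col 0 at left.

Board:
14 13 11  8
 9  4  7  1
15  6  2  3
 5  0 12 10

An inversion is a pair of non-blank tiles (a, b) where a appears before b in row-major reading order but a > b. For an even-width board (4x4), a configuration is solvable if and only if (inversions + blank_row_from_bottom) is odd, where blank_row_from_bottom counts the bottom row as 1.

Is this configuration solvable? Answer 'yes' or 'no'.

Inversions: 67
Blank is in row 3 (0-indexed from top), which is row 1 counting from the bottom (bottom = 1).
67 + 1 = 68, which is even, so the puzzle is not solvable.

Answer: no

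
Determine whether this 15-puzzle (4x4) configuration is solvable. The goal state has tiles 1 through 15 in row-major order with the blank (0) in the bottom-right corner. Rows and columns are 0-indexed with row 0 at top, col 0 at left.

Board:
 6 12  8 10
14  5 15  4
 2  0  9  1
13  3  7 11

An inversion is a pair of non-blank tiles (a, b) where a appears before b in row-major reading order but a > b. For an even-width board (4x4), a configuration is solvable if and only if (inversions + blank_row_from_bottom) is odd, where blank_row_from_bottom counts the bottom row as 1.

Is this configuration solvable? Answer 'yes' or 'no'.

Inversions: 59
Blank is in row 2 (0-indexed from top), which is row 2 counting from the bottom (bottom = 1).
59 + 2 = 61, which is odd, so the puzzle is solvable.

Answer: yes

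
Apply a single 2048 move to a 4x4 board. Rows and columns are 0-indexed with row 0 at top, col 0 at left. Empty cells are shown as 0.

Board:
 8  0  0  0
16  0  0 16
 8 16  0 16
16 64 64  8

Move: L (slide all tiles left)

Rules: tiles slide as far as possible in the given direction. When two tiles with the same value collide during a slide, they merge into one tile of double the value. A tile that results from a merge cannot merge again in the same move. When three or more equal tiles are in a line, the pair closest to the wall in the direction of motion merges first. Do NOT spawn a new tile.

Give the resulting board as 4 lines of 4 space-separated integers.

Answer:   8   0   0   0
 32   0   0   0
  8  32   0   0
 16 128   8   0

Derivation:
Slide left:
row 0: [8, 0, 0, 0] -> [8, 0, 0, 0]
row 1: [16, 0, 0, 16] -> [32, 0, 0, 0]
row 2: [8, 16, 0, 16] -> [8, 32, 0, 0]
row 3: [16, 64, 64, 8] -> [16, 128, 8, 0]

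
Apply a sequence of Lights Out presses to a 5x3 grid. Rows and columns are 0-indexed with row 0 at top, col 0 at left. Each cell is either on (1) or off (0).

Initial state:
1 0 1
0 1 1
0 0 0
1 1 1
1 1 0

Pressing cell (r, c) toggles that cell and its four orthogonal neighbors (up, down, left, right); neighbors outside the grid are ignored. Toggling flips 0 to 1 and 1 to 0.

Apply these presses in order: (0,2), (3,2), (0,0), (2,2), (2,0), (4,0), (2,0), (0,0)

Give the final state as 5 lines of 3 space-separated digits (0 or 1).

Answer: 1 1 0
0 1 1
0 1 0
0 0 1
0 0 1

Derivation:
After press 1 at (0,2):
1 1 0
0 1 0
0 0 0
1 1 1
1 1 0

After press 2 at (3,2):
1 1 0
0 1 0
0 0 1
1 0 0
1 1 1

After press 3 at (0,0):
0 0 0
1 1 0
0 0 1
1 0 0
1 1 1

After press 4 at (2,2):
0 0 0
1 1 1
0 1 0
1 0 1
1 1 1

After press 5 at (2,0):
0 0 0
0 1 1
1 0 0
0 0 1
1 1 1

After press 6 at (4,0):
0 0 0
0 1 1
1 0 0
1 0 1
0 0 1

After press 7 at (2,0):
0 0 0
1 1 1
0 1 0
0 0 1
0 0 1

After press 8 at (0,0):
1 1 0
0 1 1
0 1 0
0 0 1
0 0 1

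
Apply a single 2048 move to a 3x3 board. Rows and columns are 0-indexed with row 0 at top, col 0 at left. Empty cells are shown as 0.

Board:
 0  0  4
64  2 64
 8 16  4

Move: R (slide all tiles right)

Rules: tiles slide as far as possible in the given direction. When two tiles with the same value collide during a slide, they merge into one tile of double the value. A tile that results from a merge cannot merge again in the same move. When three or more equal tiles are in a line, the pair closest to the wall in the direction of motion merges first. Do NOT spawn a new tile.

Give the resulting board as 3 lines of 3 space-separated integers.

Slide right:
row 0: [0, 0, 4] -> [0, 0, 4]
row 1: [64, 2, 64] -> [64, 2, 64]
row 2: [8, 16, 4] -> [8, 16, 4]

Answer:  0  0  4
64  2 64
 8 16  4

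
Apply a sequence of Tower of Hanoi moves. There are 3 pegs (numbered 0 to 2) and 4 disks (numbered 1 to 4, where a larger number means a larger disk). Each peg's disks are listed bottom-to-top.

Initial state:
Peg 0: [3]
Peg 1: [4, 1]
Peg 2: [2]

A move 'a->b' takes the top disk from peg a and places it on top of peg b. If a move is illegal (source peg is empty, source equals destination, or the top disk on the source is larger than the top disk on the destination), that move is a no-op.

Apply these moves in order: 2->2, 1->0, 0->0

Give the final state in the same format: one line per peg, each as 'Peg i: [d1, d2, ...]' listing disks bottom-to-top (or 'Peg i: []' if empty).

After move 1 (2->2):
Peg 0: [3]
Peg 1: [4, 1]
Peg 2: [2]

After move 2 (1->0):
Peg 0: [3, 1]
Peg 1: [4]
Peg 2: [2]

After move 3 (0->0):
Peg 0: [3, 1]
Peg 1: [4]
Peg 2: [2]

Answer: Peg 0: [3, 1]
Peg 1: [4]
Peg 2: [2]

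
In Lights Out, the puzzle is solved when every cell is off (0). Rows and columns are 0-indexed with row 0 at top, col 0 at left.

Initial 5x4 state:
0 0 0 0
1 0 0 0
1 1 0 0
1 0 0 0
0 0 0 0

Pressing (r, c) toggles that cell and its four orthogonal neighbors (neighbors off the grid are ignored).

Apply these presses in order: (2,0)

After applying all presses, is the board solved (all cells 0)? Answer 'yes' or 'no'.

Answer: yes

Derivation:
After press 1 at (2,0):
0 0 0 0
0 0 0 0
0 0 0 0
0 0 0 0
0 0 0 0

Lights still on: 0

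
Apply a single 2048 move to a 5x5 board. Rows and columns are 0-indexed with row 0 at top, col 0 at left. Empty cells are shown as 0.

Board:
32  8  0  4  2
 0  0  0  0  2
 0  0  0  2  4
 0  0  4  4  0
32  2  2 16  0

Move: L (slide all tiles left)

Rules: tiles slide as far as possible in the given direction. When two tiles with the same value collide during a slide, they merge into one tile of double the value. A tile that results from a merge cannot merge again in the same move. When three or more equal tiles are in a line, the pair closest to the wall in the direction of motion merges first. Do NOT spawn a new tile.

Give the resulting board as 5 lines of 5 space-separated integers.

Answer: 32  8  4  2  0
 2  0  0  0  0
 2  4  0  0  0
 8  0  0  0  0
32  4 16  0  0

Derivation:
Slide left:
row 0: [32, 8, 0, 4, 2] -> [32, 8, 4, 2, 0]
row 1: [0, 0, 0, 0, 2] -> [2, 0, 0, 0, 0]
row 2: [0, 0, 0, 2, 4] -> [2, 4, 0, 0, 0]
row 3: [0, 0, 4, 4, 0] -> [8, 0, 0, 0, 0]
row 4: [32, 2, 2, 16, 0] -> [32, 4, 16, 0, 0]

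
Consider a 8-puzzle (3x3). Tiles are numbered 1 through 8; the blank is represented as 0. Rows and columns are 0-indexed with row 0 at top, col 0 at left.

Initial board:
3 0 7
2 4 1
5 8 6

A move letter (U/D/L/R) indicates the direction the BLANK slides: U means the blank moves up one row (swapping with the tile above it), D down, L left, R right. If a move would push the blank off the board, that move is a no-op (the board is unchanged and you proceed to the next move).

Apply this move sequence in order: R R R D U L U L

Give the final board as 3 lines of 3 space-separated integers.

After move 1 (R):
3 7 0
2 4 1
5 8 6

After move 2 (R):
3 7 0
2 4 1
5 8 6

After move 3 (R):
3 7 0
2 4 1
5 8 6

After move 4 (D):
3 7 1
2 4 0
5 8 6

After move 5 (U):
3 7 0
2 4 1
5 8 6

After move 6 (L):
3 0 7
2 4 1
5 8 6

After move 7 (U):
3 0 7
2 4 1
5 8 6

After move 8 (L):
0 3 7
2 4 1
5 8 6

Answer: 0 3 7
2 4 1
5 8 6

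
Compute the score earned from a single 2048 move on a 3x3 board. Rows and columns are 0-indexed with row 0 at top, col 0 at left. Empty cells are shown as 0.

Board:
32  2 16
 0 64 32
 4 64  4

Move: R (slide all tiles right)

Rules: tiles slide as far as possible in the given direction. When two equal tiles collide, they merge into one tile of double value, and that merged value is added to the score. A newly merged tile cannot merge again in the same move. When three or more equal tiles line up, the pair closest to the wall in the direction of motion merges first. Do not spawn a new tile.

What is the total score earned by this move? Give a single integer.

Answer: 0

Derivation:
Slide right:
row 0: [32, 2, 16] -> [32, 2, 16]  score +0 (running 0)
row 1: [0, 64, 32] -> [0, 64, 32]  score +0 (running 0)
row 2: [4, 64, 4] -> [4, 64, 4]  score +0 (running 0)
Board after move:
32  2 16
 0 64 32
 4 64  4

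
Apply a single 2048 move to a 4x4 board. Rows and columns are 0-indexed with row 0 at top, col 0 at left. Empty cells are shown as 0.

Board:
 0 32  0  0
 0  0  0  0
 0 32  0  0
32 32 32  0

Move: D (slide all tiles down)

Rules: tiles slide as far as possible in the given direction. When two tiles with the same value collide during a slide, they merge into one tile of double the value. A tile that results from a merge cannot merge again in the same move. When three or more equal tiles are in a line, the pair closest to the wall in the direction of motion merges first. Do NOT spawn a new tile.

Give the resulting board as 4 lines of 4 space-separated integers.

Slide down:
col 0: [0, 0, 0, 32] -> [0, 0, 0, 32]
col 1: [32, 0, 32, 32] -> [0, 0, 32, 64]
col 2: [0, 0, 0, 32] -> [0, 0, 0, 32]
col 3: [0, 0, 0, 0] -> [0, 0, 0, 0]

Answer:  0  0  0  0
 0  0  0  0
 0 32  0  0
32 64 32  0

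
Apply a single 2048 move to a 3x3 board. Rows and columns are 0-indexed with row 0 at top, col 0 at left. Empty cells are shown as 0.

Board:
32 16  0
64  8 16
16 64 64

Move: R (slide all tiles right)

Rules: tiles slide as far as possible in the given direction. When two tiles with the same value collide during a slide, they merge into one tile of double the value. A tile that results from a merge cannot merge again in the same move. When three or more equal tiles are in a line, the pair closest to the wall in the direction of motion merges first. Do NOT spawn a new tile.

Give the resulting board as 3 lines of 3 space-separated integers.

Answer:   0  32  16
 64   8  16
  0  16 128

Derivation:
Slide right:
row 0: [32, 16, 0] -> [0, 32, 16]
row 1: [64, 8, 16] -> [64, 8, 16]
row 2: [16, 64, 64] -> [0, 16, 128]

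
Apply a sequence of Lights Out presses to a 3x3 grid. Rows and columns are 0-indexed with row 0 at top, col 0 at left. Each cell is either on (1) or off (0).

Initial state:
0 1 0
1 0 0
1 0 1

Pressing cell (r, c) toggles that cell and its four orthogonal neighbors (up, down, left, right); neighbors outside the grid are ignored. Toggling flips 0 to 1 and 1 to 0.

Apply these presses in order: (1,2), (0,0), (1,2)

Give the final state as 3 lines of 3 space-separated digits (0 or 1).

Answer: 1 0 0
0 0 0
1 0 1

Derivation:
After press 1 at (1,2):
0 1 1
1 1 1
1 0 0

After press 2 at (0,0):
1 0 1
0 1 1
1 0 0

After press 3 at (1,2):
1 0 0
0 0 0
1 0 1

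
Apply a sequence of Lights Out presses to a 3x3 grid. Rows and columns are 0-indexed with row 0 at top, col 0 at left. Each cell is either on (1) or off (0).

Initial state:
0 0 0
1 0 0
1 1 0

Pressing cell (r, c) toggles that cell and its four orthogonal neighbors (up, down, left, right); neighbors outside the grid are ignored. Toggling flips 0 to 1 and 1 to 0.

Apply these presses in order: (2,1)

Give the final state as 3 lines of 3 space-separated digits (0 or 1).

Answer: 0 0 0
1 1 0
0 0 1

Derivation:
After press 1 at (2,1):
0 0 0
1 1 0
0 0 1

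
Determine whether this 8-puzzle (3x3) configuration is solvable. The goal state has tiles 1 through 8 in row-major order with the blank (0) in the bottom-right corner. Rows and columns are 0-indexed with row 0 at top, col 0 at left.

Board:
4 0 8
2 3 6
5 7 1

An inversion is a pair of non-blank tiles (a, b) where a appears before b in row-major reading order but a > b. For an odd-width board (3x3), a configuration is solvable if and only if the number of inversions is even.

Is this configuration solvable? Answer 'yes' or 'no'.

Inversions (pairs i<j in row-major order where tile[i] > tile[j] > 0): 15
15 is odd, so the puzzle is not solvable.

Answer: no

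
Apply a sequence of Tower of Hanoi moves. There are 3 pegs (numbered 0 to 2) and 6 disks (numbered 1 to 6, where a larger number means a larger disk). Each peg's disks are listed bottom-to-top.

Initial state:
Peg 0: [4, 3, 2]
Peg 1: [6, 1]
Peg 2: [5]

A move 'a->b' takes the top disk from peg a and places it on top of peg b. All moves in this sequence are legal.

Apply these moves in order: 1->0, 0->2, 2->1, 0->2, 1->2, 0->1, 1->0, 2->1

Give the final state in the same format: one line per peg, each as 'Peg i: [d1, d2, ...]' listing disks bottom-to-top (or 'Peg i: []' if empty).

After move 1 (1->0):
Peg 0: [4, 3, 2, 1]
Peg 1: [6]
Peg 2: [5]

After move 2 (0->2):
Peg 0: [4, 3, 2]
Peg 1: [6]
Peg 2: [5, 1]

After move 3 (2->1):
Peg 0: [4, 3, 2]
Peg 1: [6, 1]
Peg 2: [5]

After move 4 (0->2):
Peg 0: [4, 3]
Peg 1: [6, 1]
Peg 2: [5, 2]

After move 5 (1->2):
Peg 0: [4, 3]
Peg 1: [6]
Peg 2: [5, 2, 1]

After move 6 (0->1):
Peg 0: [4]
Peg 1: [6, 3]
Peg 2: [5, 2, 1]

After move 7 (1->0):
Peg 0: [4, 3]
Peg 1: [6]
Peg 2: [5, 2, 1]

After move 8 (2->1):
Peg 0: [4, 3]
Peg 1: [6, 1]
Peg 2: [5, 2]

Answer: Peg 0: [4, 3]
Peg 1: [6, 1]
Peg 2: [5, 2]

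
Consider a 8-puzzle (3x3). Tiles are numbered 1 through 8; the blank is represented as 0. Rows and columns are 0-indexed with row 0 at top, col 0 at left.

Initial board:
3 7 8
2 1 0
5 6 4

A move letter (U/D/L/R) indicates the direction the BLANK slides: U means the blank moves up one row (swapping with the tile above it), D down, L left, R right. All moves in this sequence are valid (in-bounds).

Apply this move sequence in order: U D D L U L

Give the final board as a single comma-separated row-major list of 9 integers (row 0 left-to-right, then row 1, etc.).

After move 1 (U):
3 7 0
2 1 8
5 6 4

After move 2 (D):
3 7 8
2 1 0
5 6 4

After move 3 (D):
3 7 8
2 1 4
5 6 0

After move 4 (L):
3 7 8
2 1 4
5 0 6

After move 5 (U):
3 7 8
2 0 4
5 1 6

After move 6 (L):
3 7 8
0 2 4
5 1 6

Answer: 3, 7, 8, 0, 2, 4, 5, 1, 6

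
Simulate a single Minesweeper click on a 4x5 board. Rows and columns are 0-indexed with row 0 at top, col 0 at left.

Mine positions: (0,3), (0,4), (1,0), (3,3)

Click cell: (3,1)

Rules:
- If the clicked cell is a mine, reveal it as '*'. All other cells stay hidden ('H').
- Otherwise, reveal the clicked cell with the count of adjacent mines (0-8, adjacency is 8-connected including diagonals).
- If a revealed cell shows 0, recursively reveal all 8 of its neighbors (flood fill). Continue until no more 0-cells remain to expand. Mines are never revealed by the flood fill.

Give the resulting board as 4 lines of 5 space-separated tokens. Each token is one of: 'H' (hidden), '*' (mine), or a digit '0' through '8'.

H H H H H
H H H H H
1 1 1 H H
0 0 1 H H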